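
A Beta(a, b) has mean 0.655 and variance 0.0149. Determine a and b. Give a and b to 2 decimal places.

a = 9.28, b = 4.89

By moment matching, a+b = μ(1−μ)/σ² − 1 = (0.655·0.345)/0.0149 − 1 = 15.1661 − 1 = 14.1661.
Since a/(a+b) = μ, a = 0.655·14.1661 = 9.28 and b = 0.345·14.1661 = 4.89.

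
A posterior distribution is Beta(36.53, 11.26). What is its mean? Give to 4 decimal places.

The Beta mean is α/(α+β) = 36.53/(36.53+11.26) = 0.7644.

0.7644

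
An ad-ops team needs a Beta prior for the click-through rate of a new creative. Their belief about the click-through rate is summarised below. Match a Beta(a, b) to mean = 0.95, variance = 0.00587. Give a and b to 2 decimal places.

a = 6.74, b = 0.35

Let s = a+b. The Beta variance is μ(1−μ)/(s+1).
So s+1 = μ(1−μ)/σ² = (0.95×0.05)/0.00587 = 0.0475/0.00587 = 8.0920, giving s = 7.0920.
Then a = μs = 0.95×7.0920 = 6.74 and b = (1−μ)s = 0.05×7.0920 = 0.35.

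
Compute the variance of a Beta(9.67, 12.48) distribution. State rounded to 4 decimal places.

Var = αβ/[(α+β)²(α+β+1)] = (9.67×12.48)/(22.15²×23.15) = 120.6816/11357.910875 = 0.0106.

0.0106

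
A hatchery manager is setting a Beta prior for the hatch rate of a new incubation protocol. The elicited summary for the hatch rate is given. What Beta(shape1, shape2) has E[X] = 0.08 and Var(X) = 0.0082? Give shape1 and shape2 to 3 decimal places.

shape1 = 0.638, shape2 = 7.338

Write ν = shape1+shape2; then shape1 = μν and Var = μ(1−μ)/(ν+1).
ν = μ(1−μ)/Var − 1 = 0.0736/0.0082 − 1 = 7.9756.
shape1 = 0.08·7.9756 = 0.638, shape2 = 0.92·7.9756 = 7.338.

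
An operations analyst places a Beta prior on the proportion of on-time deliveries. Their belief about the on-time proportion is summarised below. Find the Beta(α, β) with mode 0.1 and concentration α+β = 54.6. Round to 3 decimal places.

For α,β>1 the mode is (α−1)/(α+β−2), so α = mode·(κ−2)+1 = 0.1×52.6+1 = 6.260.
And β = (1−mode)·(κ−2)+1 = 0.9×52.6+1 = 48.340.

α = 6.260, β = 48.340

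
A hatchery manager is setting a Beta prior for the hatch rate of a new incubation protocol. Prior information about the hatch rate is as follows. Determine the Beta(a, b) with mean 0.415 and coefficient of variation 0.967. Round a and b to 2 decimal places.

a = 0.21, b = 0.30

σ = CV·μ = 0.967×0.415 = 0.40130, so σ² = 0.161046.
s+1 = μ(1−μ)/σ² = 0.242775/0.161046 = 1.5075, so s = a+b = 0.5075.
a = μs = 0.21, b = (1−μ)s = 0.30.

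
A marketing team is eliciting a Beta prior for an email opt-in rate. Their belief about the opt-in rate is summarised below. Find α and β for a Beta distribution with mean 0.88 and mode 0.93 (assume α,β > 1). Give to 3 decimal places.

Let s = α+β. Mean gives α = μs = 0.88s; mode gives (α−1)/(s−2) = 0.93.
Substituting: 0.88s − 1 = 0.93(s−2) = 0.93s − 1.86, so -0.05s = -0.86 and s = 17.2000.
Then α = 0.88×17.2000 = 15.136 and β = s−α = 2.064.

α = 15.136, β = 2.064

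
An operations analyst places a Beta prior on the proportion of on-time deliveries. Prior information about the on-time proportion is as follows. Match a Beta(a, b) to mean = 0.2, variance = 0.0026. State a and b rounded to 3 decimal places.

a = 12.108, b = 48.431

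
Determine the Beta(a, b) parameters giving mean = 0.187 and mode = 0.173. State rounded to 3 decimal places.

With s = a+b: μ = a/s and mode = (a−1)/(s−2). Eliminating a = μs,
μs − 1 = m(s−2) ⇒ s(μ−m) = 1−2m ⇒ s = 0.654/0.014 = 46.7143.
So a = μs = 8.736, b = (1−μ)s = 37.979.

a = 8.736, b = 37.979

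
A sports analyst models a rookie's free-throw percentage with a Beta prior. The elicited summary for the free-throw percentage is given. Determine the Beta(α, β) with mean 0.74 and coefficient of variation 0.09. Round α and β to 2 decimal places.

α = 31.36, β = 11.02

Var = (CV·μ)² = (0.09×0.74)² = 0.004436.
α+β = μ(1−μ)/Var − 1 = 0.1924/0.004436 − 1 = 42.3767.
Thus α = 0.74·42.3767 = 31.36 and β = 0.26·42.3767 = 11.02.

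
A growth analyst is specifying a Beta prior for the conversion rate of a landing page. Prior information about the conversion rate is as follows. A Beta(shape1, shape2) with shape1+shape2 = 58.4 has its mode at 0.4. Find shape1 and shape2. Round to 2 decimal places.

Since the density peak of Beta(shape1,shape2) is at (shape1−1)/(shape1+shape2−2),
shape1 = 1 + 0.4(58.4−2) = 23.56 and shape2 = 58.4 − 23.56 = 34.84.

shape1 = 23.56, shape2 = 34.84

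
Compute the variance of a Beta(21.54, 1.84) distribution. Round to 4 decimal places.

0.0030

Var = αβ/[(α+β)²(α+β+1)] = (21.54×1.84)/(23.38²×24.38) = 39.6336/13326.702872 = 0.0030.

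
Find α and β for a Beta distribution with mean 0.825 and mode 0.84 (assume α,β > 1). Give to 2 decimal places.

With s = α+β: μ = α/s and mode = (α−1)/(s−2). Eliminating α = μs,
μs − 1 = m(s−2) ⇒ s(μ−m) = 1−2m ⇒ s = -0.68/-0.015 = 45.3333.
So α = μs = 37.40, β = (1−μ)s = 7.93.

α = 37.40, β = 7.93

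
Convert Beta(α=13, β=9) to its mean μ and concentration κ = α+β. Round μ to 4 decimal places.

κ = α+β = 13+9 = 22; μ = α/κ = 13/22 = 0.5909.

μ = 0.5909, κ = 22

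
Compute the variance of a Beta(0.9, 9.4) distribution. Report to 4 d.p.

0.0071

μ = 0.9/10.3 = 0.087379; Var = μ(1−μ)/(α+β+1) = 0.0797436/11.3 = 0.0071.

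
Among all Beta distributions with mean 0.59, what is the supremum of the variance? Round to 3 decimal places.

0.242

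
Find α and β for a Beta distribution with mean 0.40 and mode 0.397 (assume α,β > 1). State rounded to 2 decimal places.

Let s = α+β. Mean gives α = μs = 0.40s; mode gives (α−1)/(s−2) = 0.397.
Substituting: 0.40s − 1 = 0.397(s−2) = 0.397s − 0.794, so 0.003s = 0.206 and s = 68.6667.
Then α = 0.40×68.6667 = 27.47 and β = s−α = 41.20.

α = 27.47, β = 41.20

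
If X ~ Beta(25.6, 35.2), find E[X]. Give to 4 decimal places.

The Beta mean is α/(α+β) = 25.6/(25.6+35.2) = 0.4211.

0.4211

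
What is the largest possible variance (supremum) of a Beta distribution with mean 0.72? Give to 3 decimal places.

0.202

For fixed mean μ the Beta variance is μ(1−μ)/(α+β+1), increasing as α+β decreases.
Its least upper bound (not attained) is μ(1−μ) = 0.72·0.28 = 0.202.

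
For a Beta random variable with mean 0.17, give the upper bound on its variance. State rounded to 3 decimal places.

0.141

For fixed mean μ the Beta variance is μ(1−μ)/(α+β+1), increasing as α+β decreases.
Its least upper bound (not attained) is μ(1−μ) = 0.17·0.83 = 0.141.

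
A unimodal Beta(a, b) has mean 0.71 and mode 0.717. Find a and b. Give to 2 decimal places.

a = 44.02, b = 17.98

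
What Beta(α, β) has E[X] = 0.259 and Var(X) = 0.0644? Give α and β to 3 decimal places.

α = 0.513, β = 1.467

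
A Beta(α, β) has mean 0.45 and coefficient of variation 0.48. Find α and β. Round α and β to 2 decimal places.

α = 1.94, β = 2.37

σ = CV·μ = 0.48×0.45 = 0.21600, so σ² = 0.046656.
s+1 = μ(1−μ)/σ² = 0.2475/0.046656 = 5.3048, so s = α+β = 4.3048.
α = μs = 1.94, β = (1−μ)s = 2.37.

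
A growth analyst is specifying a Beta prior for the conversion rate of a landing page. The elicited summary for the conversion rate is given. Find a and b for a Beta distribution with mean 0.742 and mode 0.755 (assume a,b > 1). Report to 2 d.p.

With s = a+b: μ = a/s and mode = (a−1)/(s−2). Eliminating a = μs,
μs − 1 = m(s−2) ⇒ s(μ−m) = 1−2m ⇒ s = -0.510/-0.013 = 39.2308.
So a = μs = 29.11, b = (1−μ)s = 10.12.

a = 29.11, b = 10.12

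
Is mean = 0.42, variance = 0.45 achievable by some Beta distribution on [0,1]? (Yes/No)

The Beta variance bound is σ² < μ(1−μ).
Here μ(1−μ) = 0.42×0.58 = 0.2436, and 0.45 ≥ 0.2436.

No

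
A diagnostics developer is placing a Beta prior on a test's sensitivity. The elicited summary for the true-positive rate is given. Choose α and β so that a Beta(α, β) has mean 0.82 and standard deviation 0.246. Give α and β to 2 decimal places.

α = 1.18, β = 0.26

σ² = 0.246² = 0.060516.
With s = α+β, Var = μ(1−μ)/(s+1), so s+1 = (0.82×0.18)/0.060516 = 2.4390 and s = 1.4390.
α = μs = 1.18, β = (1−μ)s = 0.26.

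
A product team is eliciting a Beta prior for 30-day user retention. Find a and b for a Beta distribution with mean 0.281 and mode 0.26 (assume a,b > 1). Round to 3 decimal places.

Let s = a+b. Mean gives a = μs = 0.281s; mode gives (a−1)/(s−2) = 0.26.
Substituting: 0.281s − 1 = 0.26(s−2) = 0.26s − 0.52, so 0.021s = 0.48 and s = 22.8571.
Then a = 0.281×22.8571 = 6.423 and b = s−a = 16.434.

a = 6.423, b = 16.434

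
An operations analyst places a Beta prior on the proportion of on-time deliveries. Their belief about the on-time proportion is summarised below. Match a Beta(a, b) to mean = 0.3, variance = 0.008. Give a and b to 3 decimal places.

By moment matching, a+b = μ(1−μ)/σ² − 1 = (0.3·0.7)/0.008 − 1 = 26.2500 − 1 = 25.2500.
Since a/(a+b) = μ, a = 0.3·25.2500 = 7.575 and b = 0.7·25.2500 = 17.675.

a = 7.575, b = 17.675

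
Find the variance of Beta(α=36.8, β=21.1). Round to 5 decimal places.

0.00393

α+β = 57.9 and αβ = 776.48, so Var = αβ/[(α+β)²(α+β+1)] = 776.48/197456.949 = 0.00393.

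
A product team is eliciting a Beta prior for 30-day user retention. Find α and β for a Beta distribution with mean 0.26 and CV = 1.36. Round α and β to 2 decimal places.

σ = CV·μ = 1.36×0.26 = 0.35360, so σ² = 0.125033.
s+1 = μ(1−μ)/σ² = 0.1924/0.125033 = 1.5388, so s = α+β = 0.5388.
α = μs = 0.14, β = (1−μ)s = 0.40.

α = 0.14, β = 0.40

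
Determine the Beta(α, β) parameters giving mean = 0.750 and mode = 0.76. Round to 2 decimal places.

α = 39.00, β = 13.00

Let s = α+β. Mean gives α = μs = 0.750s; mode gives (α−1)/(s−2) = 0.76.
Substituting: 0.750s − 1 = 0.76(s−2) = 0.76s − 1.52, so -0.010s = -0.52 and s = 52.0000.
Then α = 0.750×52.0000 = 39.00 and β = s−α = 13.00.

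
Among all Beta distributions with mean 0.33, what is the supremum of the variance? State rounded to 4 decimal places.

Var = μ(1−μ)/(α+β+1), which approaches μ(1−μ) as α+β → 0.
So the supremum is μ(1−μ) = 0.33×0.67 = 0.2211.

0.2211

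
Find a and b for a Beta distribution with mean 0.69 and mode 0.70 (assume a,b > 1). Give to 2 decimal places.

With s = a+b: μ = a/s and mode = (a−1)/(s−2). Eliminating a = μs,
μs − 1 = m(s−2) ⇒ s(μ−m) = 1−2m ⇒ s = -0.40/-0.01 = 40.0000.
So a = μs = 27.60, b = (1−μ)s = 12.40.

a = 27.60, b = 12.40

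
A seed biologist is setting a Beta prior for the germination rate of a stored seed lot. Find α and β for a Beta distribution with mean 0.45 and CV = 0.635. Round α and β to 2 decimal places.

α = 0.91, β = 1.12

Var = (CV·μ)² = (0.635×0.45)² = 0.081653.
α+β = μ(1−μ)/Var − 1 = 0.2475/0.081653 − 1 = 2.0311.
Thus α = 0.45·2.0311 = 0.91 and β = 0.55·2.0311 = 1.12.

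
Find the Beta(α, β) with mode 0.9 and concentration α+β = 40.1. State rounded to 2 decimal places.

For α,β>1 the mode is (α−1)/(α+β−2), so α = mode·(κ−2)+1 = 0.9×38.1+1 = 35.29.
And β = (1−mode)·(κ−2)+1 = 0.1×38.1+1 = 4.81.

α = 35.29, β = 4.81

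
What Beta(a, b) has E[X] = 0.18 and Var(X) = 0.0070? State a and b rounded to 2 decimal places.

a = 3.62, b = 16.47

Let s = a+b. The Beta variance is μ(1−μ)/(s+1).
So s+1 = μ(1−μ)/σ² = (0.18×0.82)/0.0070 = 0.1476/0.0070 = 21.0857, giving s = 20.0857.
Then a = μs = 0.18×20.0857 = 3.62 and b = (1−μ)s = 0.82×20.0857 = 16.47.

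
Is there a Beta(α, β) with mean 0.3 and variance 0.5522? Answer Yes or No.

No

The Beta variance bound is σ² < μ(1−μ).
Here μ(1−μ) = 0.3×0.7 = 0.21, and 0.5522 ≥ 0.21.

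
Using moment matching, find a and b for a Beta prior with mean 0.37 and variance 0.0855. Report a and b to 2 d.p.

Write ν = a+b; then a = μν and Var = μ(1−μ)/(ν+1).
ν = μ(1−μ)/Var − 1 = 0.2331/0.0855 − 1 = 1.7263.
a = 0.37·1.7263 = 0.64, b = 0.63·1.7263 = 1.09.

a = 0.64, b = 1.09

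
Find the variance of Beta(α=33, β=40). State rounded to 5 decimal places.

μ = 33/73 = 0.452055; Var = μ(1−μ)/(α+β+1) = 0.2477013/74 = 0.00335.

0.00335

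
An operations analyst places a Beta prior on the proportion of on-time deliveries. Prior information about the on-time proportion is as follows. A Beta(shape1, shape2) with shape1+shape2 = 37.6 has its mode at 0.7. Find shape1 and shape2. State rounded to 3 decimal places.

Mode = (shape1−1)/(κ−2) with κ = shape1+shape2, so shape1−1 = 0.7·35.6 = 24.920.
shape1 = 25.920; shape2 = κ − shape1 = 11.680.

shape1 = 25.920, shape2 = 11.680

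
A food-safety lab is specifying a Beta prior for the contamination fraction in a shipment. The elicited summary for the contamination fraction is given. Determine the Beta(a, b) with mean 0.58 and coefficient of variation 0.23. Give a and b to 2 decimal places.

Var = (CV·μ)² = (0.23×0.58)² = 0.017796.
a+b = μ(1−μ)/Var − 1 = 0.2436/0.017796 − 1 = 12.6888.
Thus a = 0.58·12.6888 = 7.36 and b = 0.42·12.6888 = 5.33.

a = 7.36, b = 5.33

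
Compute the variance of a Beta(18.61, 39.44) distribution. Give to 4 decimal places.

α+β = 58.05 and αβ = 733.9784, so Var = αβ/[(α+β)²(α+β+1)] = 733.9784/198986.837625 = 0.0037.

0.0037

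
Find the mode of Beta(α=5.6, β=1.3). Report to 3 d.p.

The density x^(α−1)(1−x)^(β−1) is maximised at (α−1)/(α+β−2) = 4.6/4.9 = 0.939.

0.939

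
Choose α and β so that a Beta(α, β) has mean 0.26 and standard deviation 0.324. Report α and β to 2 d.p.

Variance = 0.324² = 0.104976. The moment-matching identity α+β = μ(1−μ)/Var − 1 gives
α+β = 0.1924/0.104976 − 1 = 0.8328, so α = μ·0.8328 = 0.22 and β = (1−μ)·0.8328 = 0.62.

α = 0.22, β = 0.62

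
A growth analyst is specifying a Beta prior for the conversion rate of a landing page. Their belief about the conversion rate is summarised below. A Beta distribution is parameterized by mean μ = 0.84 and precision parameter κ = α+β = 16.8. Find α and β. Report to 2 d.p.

α = 14.11, β = 2.69

Split κ in proportion μ : (1−μ): α = 0.84·16.8 = 14.11, β = 16.8 − 14.11 = 2.69.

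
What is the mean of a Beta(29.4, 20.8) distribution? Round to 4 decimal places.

0.5857

E[X] = α/(α+β) = 29.4/50.2 = 0.5857.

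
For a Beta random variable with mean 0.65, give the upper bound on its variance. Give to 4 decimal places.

Var = μ(1−μ)/(α+β+1), which approaches μ(1−μ) as α+β → 0.
So the supremum is μ(1−μ) = 0.65×0.35 = 0.2275.

0.2275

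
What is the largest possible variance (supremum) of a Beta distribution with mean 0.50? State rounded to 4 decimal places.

For fixed mean μ the Beta variance is μ(1−μ)/(α+β+1), increasing as α+β decreases.
Its least upper bound (not attained) is μ(1−μ) = 0.50·0.50 = 0.2500.

0.2500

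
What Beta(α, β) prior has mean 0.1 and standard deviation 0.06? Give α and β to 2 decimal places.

α = 2.40, β = 21.60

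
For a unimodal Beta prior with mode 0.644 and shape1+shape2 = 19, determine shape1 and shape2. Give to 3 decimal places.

shape1 = 11.948, shape2 = 7.052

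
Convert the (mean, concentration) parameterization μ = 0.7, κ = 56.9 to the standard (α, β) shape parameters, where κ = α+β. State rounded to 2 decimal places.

α = 39.83, β = 17.07

Split κ in proportion μ : (1−μ): α = 0.7·56.9 = 39.83, β = 56.9 − 39.83 = 17.07.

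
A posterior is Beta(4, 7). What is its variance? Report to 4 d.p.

α+β = 11 and αβ = 28, so Var = αβ/[(α+β)²(α+β+1)] = 28/1452 = 0.0193.

0.0193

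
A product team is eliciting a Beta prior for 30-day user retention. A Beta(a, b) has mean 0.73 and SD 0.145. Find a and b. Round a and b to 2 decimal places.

a = 6.11, b = 2.26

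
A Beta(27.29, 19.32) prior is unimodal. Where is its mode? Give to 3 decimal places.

With α,β > 1, mode = (α−1)/(α+β−2) = 26.29/44.61 = 0.589.

0.589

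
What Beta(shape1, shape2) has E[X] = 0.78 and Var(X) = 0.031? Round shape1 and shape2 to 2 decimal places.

shape1 = 3.54, shape2 = 1.00

By moment matching, shape1+shape2 = μ(1−μ)/σ² − 1 = (0.78·0.22)/0.031 − 1 = 5.5355 − 1 = 4.5355.
Since shape1/(shape1+shape2) = μ, shape1 = 0.78·4.5355 = 3.54 and shape2 = 0.22·4.5355 = 1.00.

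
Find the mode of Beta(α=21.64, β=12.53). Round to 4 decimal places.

With α,β > 1, mode = (α−1)/(α+β−2) = 20.64/32.17 = 0.6416.

0.6416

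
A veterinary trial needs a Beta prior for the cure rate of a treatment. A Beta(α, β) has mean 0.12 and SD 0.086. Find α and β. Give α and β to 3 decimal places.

α = 1.593, β = 11.685

First σ² = 0.007396. Setting α = μn, β = (1−μ)n with n = α+β,
μ(1−μ)/(n+1) = 0.007396 ⇒ n+1 = 0.1056/0.007396 = 14.2780 ⇒ n = 13.2780.
Hence α = 0.12×13.2780 = 1.593, β = 0.88×13.2780 = 11.685.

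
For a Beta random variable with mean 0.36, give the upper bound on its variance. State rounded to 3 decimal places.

For fixed mean μ the Beta variance is μ(1−μ)/(α+β+1), increasing as α+β decreases.
Its least upper bound (not attained) is μ(1−μ) = 0.36·0.64 = 0.230.

0.230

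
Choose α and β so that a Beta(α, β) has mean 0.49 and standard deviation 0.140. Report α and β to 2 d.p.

α = 5.76, β = 5.99

First σ² = 0.019600. Setting α = μn, β = (1−μ)n with n = α+β,
μ(1−μ)/(n+1) = 0.019600 ⇒ n+1 = 0.2499/0.019600 = 12.7500 ⇒ n = 11.7500.
Hence α = 0.49×11.7500 = 5.76, β = 0.51×11.7500 = 5.99.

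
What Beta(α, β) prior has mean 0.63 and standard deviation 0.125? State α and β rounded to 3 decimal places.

σ² = 0.125² = 0.015625.
With s = α+β, Var = μ(1−μ)/(s+1), so s+1 = (0.63×0.37)/0.015625 = 14.9184 and s = 13.9184.
α = μs = 8.769, β = (1−μ)s = 5.150.

α = 8.769, β = 5.150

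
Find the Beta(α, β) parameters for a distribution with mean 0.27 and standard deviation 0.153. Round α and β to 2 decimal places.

α = 2.00, β = 5.42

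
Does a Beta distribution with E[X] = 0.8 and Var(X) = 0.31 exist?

A Beta with mean μ has variance μ(1−μ)/(α+β+1) < μ(1−μ).
Here μ(1−μ) = 0.8×0.2 = 0.16, and 0.31 ≥ 0.16.

No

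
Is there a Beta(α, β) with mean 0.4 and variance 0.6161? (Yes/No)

No

For any Beta, Var(X) < E[X]·(1−E[X]).
Here μ(1−μ) = 0.4×0.6 = 0.24, and 0.6161 ≥ 0.24.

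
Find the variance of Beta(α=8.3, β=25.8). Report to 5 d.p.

μ = 8.3/34.1 = 0.243402; Var = μ(1−μ)/(α+β+1) = 0.1841573/35.1 = 0.00525.

0.00525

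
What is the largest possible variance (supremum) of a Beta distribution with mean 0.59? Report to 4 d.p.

Var = μ(1−μ)/(α+β+1), which approaches μ(1−μ) as α+β → 0.
So the supremum is μ(1−μ) = 0.59×0.41 = 0.2419.

0.2419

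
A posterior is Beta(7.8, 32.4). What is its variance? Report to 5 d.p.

0.00380

Var = αβ/[(α+β)²(α+β+1)] = (7.8×32.4)/(40.2²×41.2) = 252.72/66580.848 = 0.00380.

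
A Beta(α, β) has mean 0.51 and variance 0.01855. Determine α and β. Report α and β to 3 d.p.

α = 6.361, β = 6.111

Write ν = α+β; then α = μν and Var = μ(1−μ)/(ν+1).
ν = μ(1−μ)/Var − 1 = 0.2499/0.01855 − 1 = 12.4717.
α = 0.51·12.4717 = 6.361, β = 0.49·12.4717 = 6.111.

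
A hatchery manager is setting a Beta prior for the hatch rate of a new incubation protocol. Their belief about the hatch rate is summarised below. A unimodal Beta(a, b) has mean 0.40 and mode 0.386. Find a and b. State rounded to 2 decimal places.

Let s = a+b. Mean gives a = μs = 0.40s; mode gives (a−1)/(s−2) = 0.386.
Substituting: 0.40s − 1 = 0.386(s−2) = 0.386s − 0.772, so 0.014s = 0.228 and s = 16.2857.
Then a = 0.40×16.2857 = 6.51 and b = s−a = 9.77.

a = 6.51, b = 9.77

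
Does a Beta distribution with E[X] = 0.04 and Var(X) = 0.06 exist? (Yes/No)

For any Beta, Var(X) < E[X]·(1−E[X]).
Here μ(1−μ) = 0.04×0.96 = 0.0384, and 0.06 ≥ 0.0384.

No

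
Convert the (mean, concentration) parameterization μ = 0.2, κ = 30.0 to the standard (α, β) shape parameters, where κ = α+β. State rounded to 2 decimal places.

α = 6.00, β = 24.00

Split κ in proportion μ : (1−μ): α = 0.2·30.0 = 6.00, β = 30.0 − 6.00 = 24.00.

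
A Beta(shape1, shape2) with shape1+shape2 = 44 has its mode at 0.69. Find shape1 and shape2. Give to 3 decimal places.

shape1 = 29.980, shape2 = 14.020

Since the density peak of Beta(shape1,shape2) is at (shape1−1)/(shape1+shape2−2),
shape1 = 1 + 0.69(44−2) = 29.980 and shape2 = 44 − 29.980 = 14.020.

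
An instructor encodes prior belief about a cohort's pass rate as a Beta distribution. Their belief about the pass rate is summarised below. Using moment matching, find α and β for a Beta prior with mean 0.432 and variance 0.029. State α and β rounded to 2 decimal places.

α = 3.22, β = 4.24

Let s = α+β. The Beta variance is μ(1−μ)/(s+1).
So s+1 = μ(1−μ)/σ² = (0.432×0.568)/0.029 = 0.245376/0.029 = 8.4612, giving s = 7.4612.
Then α = μs = 0.432×7.4612 = 3.22 and β = (1−μ)s = 0.568×7.4612 = 4.24.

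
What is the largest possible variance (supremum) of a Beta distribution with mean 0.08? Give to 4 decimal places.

Var = μ(1−μ)/(α+β+1), which approaches μ(1−μ) as α+β → 0.
So the supremum is μ(1−μ) = 0.08×0.92 = 0.0736.

0.0736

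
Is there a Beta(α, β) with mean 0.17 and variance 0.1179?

Yes

The Beta variance bound is σ² < μ(1−μ).
Here μ(1−μ) = 0.17×0.83 = 0.1411, and 0.1179 < 0.1411.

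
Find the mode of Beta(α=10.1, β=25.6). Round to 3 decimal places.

0.270

With α,β > 1, mode = (α−1)/(α+β−2) = 9.1/33.7 = 0.270.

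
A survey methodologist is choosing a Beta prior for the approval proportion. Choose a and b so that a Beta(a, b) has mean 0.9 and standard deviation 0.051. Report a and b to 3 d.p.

a = 30.242, b = 3.360

First σ² = 0.002601. Setting a = μn, b = (1−μ)n with n = a+b,
μ(1−μ)/(n+1) = 0.002601 ⇒ n+1 = 0.09/0.002601 = 34.6021 ⇒ n = 33.6021.
Hence a = 0.9×33.6021 = 30.242, b = 0.1×33.6021 = 3.360.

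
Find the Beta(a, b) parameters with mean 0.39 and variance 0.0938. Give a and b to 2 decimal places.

Let s = a+b. The Beta variance is μ(1−μ)/(s+1).
So s+1 = μ(1−μ)/σ² = (0.39×0.61)/0.0938 = 0.2379/0.0938 = 2.5362, giving s = 1.5362.
Then a = μs = 0.39×1.5362 = 0.60 and b = (1−μ)s = 0.61×1.5362 = 0.94.

a = 0.60, b = 0.94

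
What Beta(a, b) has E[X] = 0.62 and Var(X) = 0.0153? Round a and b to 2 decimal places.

a = 8.93, b = 5.47

By moment matching, a+b = μ(1−μ)/σ² − 1 = (0.62·0.38)/0.0153 − 1 = 15.3987 − 1 = 14.3987.
Since a/(a+b) = μ, a = 0.62·14.3987 = 8.93 and b = 0.38·14.3987 = 5.47.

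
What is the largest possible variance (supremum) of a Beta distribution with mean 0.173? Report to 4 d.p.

For fixed mean μ the Beta variance is μ(1−μ)/(α+β+1), increasing as α+β decreases.
Its least upper bound (not attained) is μ(1−μ) = 0.173·0.827 = 0.1431.

0.1431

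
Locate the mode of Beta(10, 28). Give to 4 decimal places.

The density x^(α−1)(1−x)^(β−1) is maximised at (α−1)/(α+β−2) = 9/36 = 0.2500.

0.2500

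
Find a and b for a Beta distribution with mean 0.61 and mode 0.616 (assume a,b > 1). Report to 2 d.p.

a = 23.59, b = 15.08

With s = a+b: μ = a/s and mode = (a−1)/(s−2). Eliminating a = μs,
μs − 1 = m(s−2) ⇒ s(μ−m) = 1−2m ⇒ s = -0.232/-0.006 = 38.6667.
So a = μs = 23.59, b = (1−μ)s = 15.08.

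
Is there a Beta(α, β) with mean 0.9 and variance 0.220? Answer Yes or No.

No

A Beta with mean μ has variance μ(1−μ)/(α+β+1) < μ(1−μ).
Here μ(1−μ) = 0.9×0.1 = 0.09, and 0.220 ≥ 0.09.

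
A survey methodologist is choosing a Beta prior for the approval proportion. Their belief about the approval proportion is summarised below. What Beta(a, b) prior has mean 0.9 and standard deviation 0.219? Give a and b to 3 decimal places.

First σ² = 0.047961. Setting a = μn, b = (1−μ)n with n = a+b,
μ(1−μ)/(n+1) = 0.047961 ⇒ n+1 = 0.09/0.047961 = 1.8765 ⇒ n = 0.8765.
Hence a = 0.9×0.8765 = 0.789, b = 0.1×0.8765 = 0.088.

a = 0.789, b = 0.088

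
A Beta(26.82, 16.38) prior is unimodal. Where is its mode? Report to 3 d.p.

0.627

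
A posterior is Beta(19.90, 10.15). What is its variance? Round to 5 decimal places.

Var = αβ/[(α+β)²(α+β+1)] = (19.90×10.15)/(30.05²×31.05) = 201.9850/28038.227625 = 0.00720.

0.00720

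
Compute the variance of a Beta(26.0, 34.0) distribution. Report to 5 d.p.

0.00403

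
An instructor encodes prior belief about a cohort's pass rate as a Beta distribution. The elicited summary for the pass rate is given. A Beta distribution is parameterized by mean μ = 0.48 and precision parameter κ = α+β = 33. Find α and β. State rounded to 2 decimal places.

α = 15.84, β = 17.16

Split κ in proportion μ : (1−μ): α = 0.48·33 = 15.84, β = 33 − 15.84 = 17.16.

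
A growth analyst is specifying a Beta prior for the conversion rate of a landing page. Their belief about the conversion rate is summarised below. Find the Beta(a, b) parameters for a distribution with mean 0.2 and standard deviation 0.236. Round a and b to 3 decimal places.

a = 0.375, b = 1.498

σ² = 0.236² = 0.055696.
With s = a+b, Var = μ(1−μ)/(s+1), so s+1 = (0.2×0.8)/0.055696 = 2.8727 and s = 1.8727.
a = μs = 0.375, b = (1−μ)s = 1.498.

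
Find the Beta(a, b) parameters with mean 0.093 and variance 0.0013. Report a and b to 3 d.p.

a = 5.941, b = 57.944

Write ν = a+b; then a = μν and Var = μ(1−μ)/(ν+1).
ν = μ(1−μ)/Var − 1 = 0.084351/0.0013 − 1 = 63.8854.
a = 0.093·63.8854 = 5.941, b = 0.907·63.8854 = 57.944.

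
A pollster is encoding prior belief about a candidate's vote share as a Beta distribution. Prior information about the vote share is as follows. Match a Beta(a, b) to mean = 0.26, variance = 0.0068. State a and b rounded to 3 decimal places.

Write ν = a+b; then a = μν and Var = μ(1−μ)/(ν+1).
ν = μ(1−μ)/Var − 1 = 0.1924/0.0068 − 1 = 27.2941.
a = 0.26·27.2941 = 7.096, b = 0.74·27.2941 = 20.198.

a = 7.096, b = 20.198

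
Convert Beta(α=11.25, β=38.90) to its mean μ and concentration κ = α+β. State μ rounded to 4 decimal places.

μ = 0.2243, κ = 50.15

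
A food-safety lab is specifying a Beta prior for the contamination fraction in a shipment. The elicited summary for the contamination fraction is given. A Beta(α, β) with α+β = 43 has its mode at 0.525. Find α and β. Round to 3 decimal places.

α = 22.525, β = 20.475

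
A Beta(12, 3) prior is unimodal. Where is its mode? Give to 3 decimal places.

The density x^(α−1)(1−x)^(β−1) is maximised at (α−1)/(α+β−2) = 11/13 = 0.846.

0.846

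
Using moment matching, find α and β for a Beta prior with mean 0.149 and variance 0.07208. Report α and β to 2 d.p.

Let s = α+β. The Beta variance is μ(1−μ)/(s+1).
So s+1 = μ(1−μ)/σ² = (0.149×0.851)/0.07208 = 0.126799/0.07208 = 1.7591, giving s = 0.7591.
Then α = μs = 0.149×0.7591 = 0.11 and β = (1−μ)s = 0.851×0.7591 = 0.65.

α = 0.11, β = 0.65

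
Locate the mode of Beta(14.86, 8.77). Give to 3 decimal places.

0.641

The density x^(α−1)(1−x)^(β−1) is maximised at (α−1)/(α+β−2) = 13.86/21.63 = 0.641.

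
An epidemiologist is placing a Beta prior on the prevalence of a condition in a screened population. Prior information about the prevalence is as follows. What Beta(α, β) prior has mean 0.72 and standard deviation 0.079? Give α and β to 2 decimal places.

α = 22.54, β = 8.76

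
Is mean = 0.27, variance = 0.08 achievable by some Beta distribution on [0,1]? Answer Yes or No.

The Beta variance bound is σ² < μ(1−μ).
Here μ(1−μ) = 0.27×0.73 = 0.1971, and 0.08 < 0.1971.

Yes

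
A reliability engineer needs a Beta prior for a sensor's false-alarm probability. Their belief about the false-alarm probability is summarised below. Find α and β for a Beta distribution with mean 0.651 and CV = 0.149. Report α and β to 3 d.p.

α = 15.069, β = 8.078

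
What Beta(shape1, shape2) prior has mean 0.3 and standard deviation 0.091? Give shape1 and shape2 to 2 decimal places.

shape1 = 7.31, shape2 = 17.05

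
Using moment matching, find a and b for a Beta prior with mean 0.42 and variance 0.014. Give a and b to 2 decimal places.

a = 6.89, b = 9.51

Write ν = a+b; then a = μν and Var = μ(1−μ)/(ν+1).
ν = μ(1−μ)/Var − 1 = 0.2436/0.014 − 1 = 16.4000.
a = 0.42·16.4000 = 6.89, b = 0.58·16.4000 = 9.51.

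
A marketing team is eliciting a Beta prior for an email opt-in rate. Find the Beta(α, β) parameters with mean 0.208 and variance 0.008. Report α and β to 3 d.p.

α = 4.075, β = 15.517

By moment matching, α+β = μ(1−μ)/σ² − 1 = (0.208·0.792)/0.008 − 1 = 20.5920 − 1 = 19.5920.
Since α/(α+β) = μ, α = 0.208·19.5920 = 4.075 and β = 0.792·19.5920 = 15.517.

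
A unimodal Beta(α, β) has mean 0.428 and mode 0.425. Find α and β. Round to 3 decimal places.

α = 21.400, β = 28.600

Let s = α+β. Mean gives α = μs = 0.428s; mode gives (α−1)/(s−2) = 0.425.
Substituting: 0.428s − 1 = 0.425(s−2) = 0.425s − 0.850, so 0.003s = 0.150 and s = 50.0000.
Then α = 0.428×50.0000 = 21.400 and β = s−α = 28.600.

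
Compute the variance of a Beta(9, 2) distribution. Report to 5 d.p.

0.01240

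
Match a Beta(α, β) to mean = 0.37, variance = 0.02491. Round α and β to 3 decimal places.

α = 3.092, β = 5.265

Write ν = α+β; then α = μν and Var = μ(1−μ)/(ν+1).
ν = μ(1−μ)/Var − 1 = 0.2331/0.02491 − 1 = 8.3577.
α = 0.37·8.3577 = 3.092, β = 0.63·8.3577 = 5.265.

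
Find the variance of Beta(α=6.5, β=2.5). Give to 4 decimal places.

μ = 6.5/9.0 = 0.722222; Var = μ(1−μ)/(α+β+1) = 0.2006173/10.0 = 0.0201.

0.0201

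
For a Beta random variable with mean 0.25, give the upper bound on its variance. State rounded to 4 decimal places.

For fixed mean μ the Beta variance is μ(1−μ)/(α+β+1), increasing as α+β decreases.
Its least upper bound (not attained) is μ(1−μ) = 0.25·0.75 = 0.1875.

0.1875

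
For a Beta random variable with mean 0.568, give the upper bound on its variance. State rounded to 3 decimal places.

0.245

Var = μ(1−μ)/(α+β+1), which approaches μ(1−μ) as α+β → 0.
So the supremum is μ(1−μ) = 0.568×0.432 = 0.245.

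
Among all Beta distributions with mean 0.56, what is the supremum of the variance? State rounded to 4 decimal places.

For fixed mean μ the Beta variance is μ(1−μ)/(α+β+1), increasing as α+β decreases.
Its least upper bound (not attained) is μ(1−μ) = 0.56·0.44 = 0.2464.

0.2464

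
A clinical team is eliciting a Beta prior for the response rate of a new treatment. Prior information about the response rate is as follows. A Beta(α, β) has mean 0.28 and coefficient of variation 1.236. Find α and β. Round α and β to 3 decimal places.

α = 0.191, β = 0.492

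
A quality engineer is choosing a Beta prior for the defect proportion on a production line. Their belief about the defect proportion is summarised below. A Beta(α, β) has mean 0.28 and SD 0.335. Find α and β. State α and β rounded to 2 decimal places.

α = 0.22, β = 0.57

First σ² = 0.112225. Setting α = μn, β = (1−μ)n with n = α+β,
μ(1−μ)/(n+1) = 0.112225 ⇒ n+1 = 0.2016/0.112225 = 1.7964 ⇒ n = 0.7964.
Hence α = 0.28×0.7964 = 0.22, β = 0.72×0.7964 = 0.57.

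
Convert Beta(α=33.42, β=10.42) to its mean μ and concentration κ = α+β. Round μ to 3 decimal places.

μ = 0.762, κ = 43.84

κ = α+β = 33.42+10.42 = 43.84; μ = α/κ = 33.42/43.84 = 0.762.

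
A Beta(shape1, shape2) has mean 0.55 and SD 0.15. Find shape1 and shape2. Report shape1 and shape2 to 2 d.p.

shape1 = 5.50, shape2 = 4.50

First σ² = 0.0225. Setting shape1 = μn, shape2 = (1−μ)n with n = shape1+shape2,
μ(1−μ)/(n+1) = 0.0225 ⇒ n+1 = 0.2475/0.0225 = 11.0000 ⇒ n = 10.0000.
Hence shape1 = 0.55×10.0000 = 5.50, shape2 = 0.45×10.0000 = 4.50.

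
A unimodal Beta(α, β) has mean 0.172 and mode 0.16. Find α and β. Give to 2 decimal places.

Let s = α+β. Mean gives α = μs = 0.172s; mode gives (α−1)/(s−2) = 0.16.
Substituting: 0.172s − 1 = 0.16(s−2) = 0.16s − 0.32, so 0.012s = 0.68 and s = 56.6667.
Then α = 0.172×56.6667 = 9.75 and β = s−α = 46.92.

α = 9.75, β = 46.92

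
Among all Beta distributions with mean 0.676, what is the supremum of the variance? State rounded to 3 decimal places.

0.219

For fixed mean μ the Beta variance is μ(1−μ)/(α+β+1), increasing as α+β decreases.
Its least upper bound (not attained) is μ(1−μ) = 0.676·0.324 = 0.219.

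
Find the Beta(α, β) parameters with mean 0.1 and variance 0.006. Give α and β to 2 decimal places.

Let s = α+β. The Beta variance is μ(1−μ)/(s+1).
So s+1 = μ(1−μ)/σ² = (0.1×0.9)/0.006 = 0.09/0.006 = 15.0000, giving s = 14.0000.
Then α = μs = 0.1×14.0000 = 1.40 and β = (1−μ)s = 0.9×14.0000 = 12.60.

α = 1.40, β = 12.60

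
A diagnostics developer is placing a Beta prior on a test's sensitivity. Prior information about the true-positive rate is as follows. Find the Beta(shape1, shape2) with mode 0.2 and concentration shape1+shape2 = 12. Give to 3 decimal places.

Mode = (shape1−1)/(κ−2) with κ = shape1+shape2, so shape1−1 = 0.2·10 = 2.000.
shape1 = 3.000; shape2 = κ − shape1 = 9.000.

shape1 = 3.000, shape2 = 9.000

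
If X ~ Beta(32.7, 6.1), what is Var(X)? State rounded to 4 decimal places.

0.0033

Var = αβ/[(α+β)²(α+β+1)] = (32.7×6.1)/(38.8²×39.8) = 199.47/59916.512 = 0.0033.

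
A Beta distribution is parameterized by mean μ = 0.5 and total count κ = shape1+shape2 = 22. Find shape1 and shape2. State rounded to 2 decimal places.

shape1 = 11.00, shape2 = 11.00

Split κ in proportion μ : (1−μ): shape1 = 0.5·22 = 11.00, shape2 = 22 − 11.00 = 11.00.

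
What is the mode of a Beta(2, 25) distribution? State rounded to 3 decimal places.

0.040

The density x^(α−1)(1−x)^(β−1) is maximised at (α−1)/(α+β−2) = 1/25 = 0.040.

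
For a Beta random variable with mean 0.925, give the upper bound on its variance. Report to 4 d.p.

For fixed mean μ the Beta variance is μ(1−μ)/(α+β+1), increasing as α+β decreases.
Its least upper bound (not attained) is μ(1−μ) = 0.925·0.075 = 0.0694.

0.0694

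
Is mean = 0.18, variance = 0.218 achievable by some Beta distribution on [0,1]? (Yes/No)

No

For any Beta, Var(X) < E[X]·(1−E[X]).
Here μ(1−μ) = 0.18×0.82 = 0.1476, and 0.218 ≥ 0.1476.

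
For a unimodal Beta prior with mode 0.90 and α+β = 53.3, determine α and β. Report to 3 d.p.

α = 47.170, β = 6.130

For α,β>1 the mode is (α−1)/(α+β−2), so α = mode·(κ−2)+1 = 0.90×51.3+1 = 47.170.
And β = (1−mode)·(κ−2)+1 = 0.10×51.3+1 = 6.130.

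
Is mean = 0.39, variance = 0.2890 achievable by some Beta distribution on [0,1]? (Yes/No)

No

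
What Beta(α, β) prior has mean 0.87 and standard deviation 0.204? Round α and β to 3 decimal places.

σ² = 0.204² = 0.041616.
With s = α+β, Var = μ(1−μ)/(s+1), so s+1 = (0.87×0.13)/0.041616 = 2.7177 and s = 1.7177.
α = μs = 1.494, β = (1−μ)s = 0.223.

α = 1.494, β = 0.223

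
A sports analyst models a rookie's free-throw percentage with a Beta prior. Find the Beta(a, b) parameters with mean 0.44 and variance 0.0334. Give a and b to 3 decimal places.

a = 2.806, b = 3.571

Let s = a+b. The Beta variance is μ(1−μ)/(s+1).
So s+1 = μ(1−μ)/σ² = (0.44×0.56)/0.0334 = 0.2464/0.0334 = 7.3772, giving s = 6.3772.
Then a = μs = 0.44×6.3772 = 2.806 and b = (1−μ)s = 0.56×6.3772 = 3.571.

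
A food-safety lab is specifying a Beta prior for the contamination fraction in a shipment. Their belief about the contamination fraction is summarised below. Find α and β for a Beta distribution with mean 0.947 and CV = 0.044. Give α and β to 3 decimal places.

Var = (CV·μ)² = (0.044×0.947)² = 0.001736.
α+β = μ(1−μ)/Var − 1 = 0.050191/0.001736 − 1 = 27.9082.
Thus α = 0.947·27.9082 = 26.429 and β = 0.053·27.9082 = 1.479.

α = 26.429, β = 1.479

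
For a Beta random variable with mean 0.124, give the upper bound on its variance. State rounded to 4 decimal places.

0.1086

For fixed mean μ the Beta variance is μ(1−μ)/(α+β+1), increasing as α+β decreases.
Its least upper bound (not attained) is μ(1−μ) = 0.124·0.876 = 0.1086.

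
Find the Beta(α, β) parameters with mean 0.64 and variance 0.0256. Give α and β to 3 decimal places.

α = 5.120, β = 2.880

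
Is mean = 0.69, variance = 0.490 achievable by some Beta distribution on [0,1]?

No

The Beta variance bound is σ² < μ(1−μ).
Here μ(1−μ) = 0.69×0.31 = 0.2139, and 0.490 ≥ 0.2139.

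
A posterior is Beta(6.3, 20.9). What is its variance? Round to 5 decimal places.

Var = αβ/[(α+β)²(α+β+1)] = (6.3×20.9)/(27.2²×28.2) = 131.67/20863.488 = 0.00631.

0.00631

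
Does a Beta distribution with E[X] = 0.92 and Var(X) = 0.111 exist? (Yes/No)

No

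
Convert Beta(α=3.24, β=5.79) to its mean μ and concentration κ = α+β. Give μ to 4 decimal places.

μ = 0.3588, κ = 9.03

κ = α+β = 3.24+5.79 = 9.03; μ = α/κ = 3.24/9.03 = 0.3588.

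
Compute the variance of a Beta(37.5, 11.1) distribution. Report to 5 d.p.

μ = 37.5/48.6 = 0.771605; Var = μ(1−μ)/(α+β+1) = 0.1762308/49.6 = 0.00355.

0.00355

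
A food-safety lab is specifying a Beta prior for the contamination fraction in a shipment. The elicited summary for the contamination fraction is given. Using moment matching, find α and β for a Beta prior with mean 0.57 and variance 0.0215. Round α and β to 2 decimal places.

Let s = α+β. The Beta variance is μ(1−μ)/(s+1).
So s+1 = μ(1−μ)/σ² = (0.57×0.43)/0.0215 = 0.2451/0.0215 = 11.4000, giving s = 10.4000.
Then α = μs = 0.57×10.4000 = 5.93 and β = (1−μ)s = 0.43×10.4000 = 4.47.

α = 5.93, β = 4.47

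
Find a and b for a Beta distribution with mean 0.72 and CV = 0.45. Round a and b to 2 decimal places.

a = 0.66, b = 0.26

σ = CV·μ = 0.45×0.72 = 0.32400, so σ² = 0.104976.
s+1 = μ(1−μ)/σ² = 0.2016/0.104976 = 1.9204, so s = a+b = 0.9204.
a = μs = 0.66, b = (1−μ)s = 0.26.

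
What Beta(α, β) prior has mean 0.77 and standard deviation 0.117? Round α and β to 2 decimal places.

α = 9.19, β = 2.75

σ² = 0.117² = 0.013689.
With s = α+β, Var = μ(1−μ)/(s+1), so s+1 = (0.77×0.23)/0.013689 = 12.9374 and s = 11.9374.
α = μs = 9.19, β = (1−μ)s = 2.75.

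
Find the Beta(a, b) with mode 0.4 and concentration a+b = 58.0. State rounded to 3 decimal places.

a = 23.400, b = 34.600

Mode = (a−1)/(κ−2) with κ = a+b, so a−1 = 0.4·56.0 = 22.400.
a = 23.400; b = κ − a = 34.600.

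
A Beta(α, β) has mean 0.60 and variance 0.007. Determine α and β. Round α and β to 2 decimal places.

By moment matching, α+β = μ(1−μ)/σ² − 1 = (0.60·0.40)/0.007 − 1 = 34.2857 − 1 = 33.2857.
Since α/(α+β) = μ, α = 0.60·33.2857 = 19.97 and β = 0.40·33.2857 = 13.31.

α = 19.97, β = 13.31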